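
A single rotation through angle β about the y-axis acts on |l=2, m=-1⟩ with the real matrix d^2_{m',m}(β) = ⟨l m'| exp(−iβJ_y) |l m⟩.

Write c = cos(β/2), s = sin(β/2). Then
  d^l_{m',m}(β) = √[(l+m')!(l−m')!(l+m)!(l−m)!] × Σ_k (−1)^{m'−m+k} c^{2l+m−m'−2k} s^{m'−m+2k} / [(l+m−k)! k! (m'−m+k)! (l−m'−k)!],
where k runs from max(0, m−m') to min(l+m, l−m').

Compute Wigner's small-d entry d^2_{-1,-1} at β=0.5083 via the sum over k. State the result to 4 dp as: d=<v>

d^2_{-1,-1}(β=0.5083) via Wigner's sum:
With c≡cos(β/2)=0.967877 and s≡sin(β/2)=0.251423, N=[1·6·1·6]^{1/2}=6.000000
k: max(0,(-1)−(-1))=0 … min(2+(-1),2−(-1))=1
  k=0: (−1)^0·6.0000/(6)·0.9679^4·0.2514^0 = +0.877569
  k=1: (−1)^1·6.0000/(2)·0.9679^2·0.2514^2 = -0.177652
d^2_{-1,-1}(0.5083) = +0.877569 -0.177652 = +0.699917

d=0.6999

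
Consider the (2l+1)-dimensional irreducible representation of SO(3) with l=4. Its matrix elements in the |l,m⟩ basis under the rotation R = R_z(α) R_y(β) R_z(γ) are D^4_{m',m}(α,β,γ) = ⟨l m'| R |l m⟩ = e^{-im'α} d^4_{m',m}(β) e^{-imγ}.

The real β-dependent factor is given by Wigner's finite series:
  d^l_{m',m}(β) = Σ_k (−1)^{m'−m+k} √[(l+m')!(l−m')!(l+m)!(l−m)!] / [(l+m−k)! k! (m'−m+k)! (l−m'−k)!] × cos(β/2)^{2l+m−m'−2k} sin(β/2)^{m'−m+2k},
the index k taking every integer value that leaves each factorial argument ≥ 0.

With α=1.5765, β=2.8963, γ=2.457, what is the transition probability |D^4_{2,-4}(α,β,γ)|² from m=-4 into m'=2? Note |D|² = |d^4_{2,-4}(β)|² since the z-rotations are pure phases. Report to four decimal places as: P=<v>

P=0.0057

D^4_{2,-4}(1.5765,2.8963,2.457) = e^{-i·2·1.5765}·d^4_{2,-4}(2.8963)·e^{-i·-4·2.457}. Compute d first:
Half-angle: c=0.122339, s=0.992488. N=√(720·2·1·40320)=7619.763776
k∈{0} keeps every argument non-negative
  k=0: (−1)^6·7619.7638/(1440)·0.1223^2·0.9925^6 = +0.075694
d^4_{2,-4}(2.8963) = +0.075694
|D^4_{2,-4}|² = |d^4_{2,-4}(β)|² = (+0.075694)² = 0.005730 (the z-rotation phases have unit modulus)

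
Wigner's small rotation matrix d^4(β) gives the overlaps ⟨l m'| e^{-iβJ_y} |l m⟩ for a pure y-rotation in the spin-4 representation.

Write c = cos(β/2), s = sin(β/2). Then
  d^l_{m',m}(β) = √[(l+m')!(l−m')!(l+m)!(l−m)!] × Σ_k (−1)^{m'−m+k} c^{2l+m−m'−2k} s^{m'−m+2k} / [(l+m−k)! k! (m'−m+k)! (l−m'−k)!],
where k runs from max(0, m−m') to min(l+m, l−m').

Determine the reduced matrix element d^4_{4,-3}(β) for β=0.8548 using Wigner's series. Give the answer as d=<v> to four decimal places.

d=-0.0054

d^4_{4,-3}(β=0.8548) via Wigner's sum:
c=cos(0.8548/2)=0.910047, s=sin(0.8548/2)=0.414506; N=√[40320·1·1·5040]=14255.272709
The bounds max(0,m−m')=0 and min(l+m,l−m')=0 give 1 term
  k=0: (−1)^7·14255.2727/(5040)·0.9100^1·0.4145^7 = -0.005412
d^4_{4,-3}(0.8548) = -0.005412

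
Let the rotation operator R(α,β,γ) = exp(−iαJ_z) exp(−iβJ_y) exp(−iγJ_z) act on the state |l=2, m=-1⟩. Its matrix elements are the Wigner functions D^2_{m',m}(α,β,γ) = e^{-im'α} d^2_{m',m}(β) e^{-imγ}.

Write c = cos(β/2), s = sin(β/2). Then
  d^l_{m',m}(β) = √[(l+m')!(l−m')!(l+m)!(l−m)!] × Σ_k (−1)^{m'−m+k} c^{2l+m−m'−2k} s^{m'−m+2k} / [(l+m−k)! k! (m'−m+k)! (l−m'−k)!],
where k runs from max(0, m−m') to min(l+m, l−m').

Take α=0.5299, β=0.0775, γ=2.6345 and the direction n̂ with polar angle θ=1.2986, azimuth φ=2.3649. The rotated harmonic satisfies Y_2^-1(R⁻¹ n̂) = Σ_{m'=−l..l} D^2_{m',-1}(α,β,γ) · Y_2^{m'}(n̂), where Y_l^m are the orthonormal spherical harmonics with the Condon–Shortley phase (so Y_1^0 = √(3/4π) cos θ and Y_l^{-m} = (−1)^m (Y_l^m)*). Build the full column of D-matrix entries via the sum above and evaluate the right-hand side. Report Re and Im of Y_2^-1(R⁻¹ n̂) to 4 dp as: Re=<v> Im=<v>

Need the full column D^2_{m',-1} for m'=−2..2 at α=0.5299, β=0.0775, γ=2.6345.
cos(β/2)=0.999249, sin(β/2)=0.038740
d^2_{-2,-1}: single k=1 term ⇒ +0.077306;  D = -0.065796-0.040585i
d^2_{-1,-1}: k∈[0..1] ⇒ +0.997001 -0.004496 = +0.992505;  D = -0.992247-0.022634i
d^2_{0,-1}: k∈[0..1] ⇒ -0.094680 +0.000142 = -0.094538;  D = +0.082641-0.045911i
d^2_{1,-1}: k∈[0..1] ⇒ +0.004496 -0.000002 = +0.004493;  D = -0.002286+0.003868i
d^2_{2,-1}: single k=0 term ⇒ -0.000116;  D = +0.000000-0.000116i
Y_2^{m'}(θ=1.2986,φ=2.3649) and Σ D·Y over m':
  (-0.0658-0.0406i)·(+0.0062+0.3583i)  (-0.9922-0.0226i)·(-0.1427-0.1402i)  (+0.0826-0.0459i)·(-0.2470+0.0000i)  (-0.0023+0.0039i)·(+0.1427-0.1402i)  (+0.0000-0.0001i)·(+0.0062-0.3583i)
Y_2^-1(R⁻¹ n̂) = +0.132296+0.130747i

Re=0.1323 Im=0.1307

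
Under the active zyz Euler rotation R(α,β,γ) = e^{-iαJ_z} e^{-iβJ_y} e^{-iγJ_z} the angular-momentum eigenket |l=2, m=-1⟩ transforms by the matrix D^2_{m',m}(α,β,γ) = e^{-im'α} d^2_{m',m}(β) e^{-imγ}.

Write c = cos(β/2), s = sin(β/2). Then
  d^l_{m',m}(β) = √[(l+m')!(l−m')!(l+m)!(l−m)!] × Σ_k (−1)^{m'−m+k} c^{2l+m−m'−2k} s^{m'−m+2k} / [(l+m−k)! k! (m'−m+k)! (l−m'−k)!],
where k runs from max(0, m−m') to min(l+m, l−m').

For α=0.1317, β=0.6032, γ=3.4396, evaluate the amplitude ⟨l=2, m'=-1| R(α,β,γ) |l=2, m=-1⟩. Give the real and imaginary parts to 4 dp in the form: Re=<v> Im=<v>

Re=-0.5363 Im=-0.2458

Split into d^2_{-1,-1}(β=0.6032) × two z-phases.
With c≡cos(β/2)=0.954862 and s≡sin(β/2)=0.297048, N=[1·6·1·6]^{1/2}=6.000000
k: max(0,(-1)−(-1))=0 … min(2+(-1),2−(-1))=1
  k=0: (−1)^0·6.0000/(6)·0.9549^4·0.2970^0 = +0.831310
  k=1: (−1)^1·6.0000/(2)·0.9549^2·0.2970^2 = -0.241356
d^2_{-1,-1}(0.6032) = +0.831310 -0.241356 = +0.589955
Phases: e^{-i·(-1)·0.1317}=+0.991340+0.131320i, e^{-i·(-1)·3.4396}=-0.955923-0.293616i ⇒ D=-0.536321-0.245778i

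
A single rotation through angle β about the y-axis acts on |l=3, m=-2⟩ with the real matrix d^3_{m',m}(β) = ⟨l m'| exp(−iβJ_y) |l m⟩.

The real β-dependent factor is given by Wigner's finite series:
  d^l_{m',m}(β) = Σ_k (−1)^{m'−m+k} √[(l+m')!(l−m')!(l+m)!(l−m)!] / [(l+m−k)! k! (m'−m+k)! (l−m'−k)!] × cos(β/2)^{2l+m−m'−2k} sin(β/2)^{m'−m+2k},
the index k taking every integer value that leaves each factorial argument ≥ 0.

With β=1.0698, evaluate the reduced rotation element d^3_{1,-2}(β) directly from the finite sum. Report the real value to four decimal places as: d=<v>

d^3_{1,-2}(β=1.0698) via Wigner's sum:
c=cos(1.0698/2)=0.860320, s=sin(1.0698/2)=0.509755; N=√[24·2·1·120]=75.894664
The bounds max(0,m−m')=0 and min(l+m,l−m')=1 give 2 terms
  k=0: (−1)^3·75.8947/(12)·0.8603^3·0.5098^3 = -0.533450
  k=1: (−1)^4·75.8947/(24)·0.8603^1·0.5098^5 = +0.093641
d^3_{1,-2}(1.0698) = -0.533450 +0.093641 = -0.439809

d=-0.4398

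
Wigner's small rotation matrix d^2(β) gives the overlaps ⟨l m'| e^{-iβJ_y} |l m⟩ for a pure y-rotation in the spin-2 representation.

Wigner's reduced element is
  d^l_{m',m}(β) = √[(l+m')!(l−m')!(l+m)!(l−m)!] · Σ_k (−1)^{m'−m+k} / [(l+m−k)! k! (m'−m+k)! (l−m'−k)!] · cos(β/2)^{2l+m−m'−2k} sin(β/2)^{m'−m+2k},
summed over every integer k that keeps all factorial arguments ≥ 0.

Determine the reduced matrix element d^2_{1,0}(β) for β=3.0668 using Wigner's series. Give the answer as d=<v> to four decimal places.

d^2_{1,0}(β=3.0668) via Wigner's sum:
With c≡cos(β/2)=0.037388 and s≡sin(β/2)=0.999301, N=[6·1·2·2]^{1/2}=4.898979
k: max(0,(0)−(1))=0 … min(2+(0),2−(1))=1
  k=0: (−1)^1·4.8990/(2)·0.0374^3·0.9993^1 = -0.000128
  k=1: (−1)^2·4.8990/(2)·0.0374^1·0.9993^3 = +0.091389
d^2_{1,0}(3.0668) = -0.000128 +0.091389 = +0.091261

d=0.0913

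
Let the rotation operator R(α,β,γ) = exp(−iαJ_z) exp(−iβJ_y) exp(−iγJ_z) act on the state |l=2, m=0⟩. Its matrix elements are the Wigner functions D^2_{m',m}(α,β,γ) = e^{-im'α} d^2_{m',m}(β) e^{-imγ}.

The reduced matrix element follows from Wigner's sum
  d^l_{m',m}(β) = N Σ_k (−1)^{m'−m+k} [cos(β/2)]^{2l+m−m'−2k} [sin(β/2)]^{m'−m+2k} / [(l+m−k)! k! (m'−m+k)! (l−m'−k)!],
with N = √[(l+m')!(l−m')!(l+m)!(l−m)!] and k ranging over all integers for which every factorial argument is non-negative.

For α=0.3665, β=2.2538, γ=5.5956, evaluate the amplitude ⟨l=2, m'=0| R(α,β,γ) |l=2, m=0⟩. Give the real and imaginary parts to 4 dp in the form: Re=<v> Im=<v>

Split into d^2_{0,0}(β=2.2538) × two z-phases.
c=cos(2.2538/2)=0.429461, s=sin(2.2538/2)=0.903085; N=√[2·2·2·2]=4.000000
The bounds max(0,m−m')=0 and min(l+m,l−m')=2 give 3 terms
  k=0: (−1)^0·4.0000/(4)·0.4295^4·0.9031^0 = +0.034017
  k=1: (−1)^1·4.0000/(1)·0.4295^2·0.9031^2 = -0.601680
  k=2: (−1)^2·4.0000/(4)·0.4295^0·0.9031^4 = +0.665143
d^2_{0,0}(2.2538) = +0.034017 -0.601680 +0.665143 = +0.097480
Attach z-rotation phases: D = e^{-i(0)(0.3665)}·(+0.097480)·e^{-i(0)(5.5956)} = +0.097480+0.000000i

Re=0.0975 Im=0.0000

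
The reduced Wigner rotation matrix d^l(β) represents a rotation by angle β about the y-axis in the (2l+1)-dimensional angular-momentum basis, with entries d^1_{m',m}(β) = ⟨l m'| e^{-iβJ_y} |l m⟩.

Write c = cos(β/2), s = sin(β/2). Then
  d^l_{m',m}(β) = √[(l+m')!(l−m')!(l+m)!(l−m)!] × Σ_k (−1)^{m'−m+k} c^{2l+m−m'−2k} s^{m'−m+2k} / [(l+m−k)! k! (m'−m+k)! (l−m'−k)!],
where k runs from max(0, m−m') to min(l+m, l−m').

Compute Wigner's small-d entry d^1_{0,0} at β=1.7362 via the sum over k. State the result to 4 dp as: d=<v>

d^1_{0,0}(β=1.7362) via Wigner's sum:
Half-angle: c=0.646278, s=0.763102. N=√(1·1·1·1)=1.000000
The bounds max(0,m−m')=0 and min(l+m,l−m')=1 give 2 terms
  k=0: (−1)^0·1.0000/(1)·0.6463^2·0.7631^0 = +0.417675
  k=1: (−1)^1·1.0000/(1)·0.6463^0·0.7631^2 = -0.582325
d^1_{0,0}(1.7362) = +0.417675 -0.582325 = -0.164651

d=-0.1647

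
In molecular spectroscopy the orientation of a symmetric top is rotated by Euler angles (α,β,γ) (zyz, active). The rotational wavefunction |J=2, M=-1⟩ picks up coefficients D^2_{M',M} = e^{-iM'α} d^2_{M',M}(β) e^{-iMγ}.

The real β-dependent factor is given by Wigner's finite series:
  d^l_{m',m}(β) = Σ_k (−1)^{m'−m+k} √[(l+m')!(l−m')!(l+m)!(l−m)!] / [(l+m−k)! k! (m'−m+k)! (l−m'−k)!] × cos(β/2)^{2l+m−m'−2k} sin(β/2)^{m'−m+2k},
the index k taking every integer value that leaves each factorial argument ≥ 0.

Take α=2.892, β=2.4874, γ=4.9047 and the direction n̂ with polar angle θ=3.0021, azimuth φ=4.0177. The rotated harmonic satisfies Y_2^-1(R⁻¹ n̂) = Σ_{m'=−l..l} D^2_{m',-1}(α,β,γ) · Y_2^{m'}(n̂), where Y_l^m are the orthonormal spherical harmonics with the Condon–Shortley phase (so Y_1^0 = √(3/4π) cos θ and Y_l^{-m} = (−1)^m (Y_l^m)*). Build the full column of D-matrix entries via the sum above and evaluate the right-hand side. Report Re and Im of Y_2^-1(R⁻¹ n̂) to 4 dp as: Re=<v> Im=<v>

Need the full column D^2_{m',-1} for m'=−2..2 at α=2.892, β=2.4874, γ=4.9047.
cos(β/2)=0.321295, sin(β/2)=0.946979
d^2_{-2,-1}: single k=1 term ⇒ +0.062818;  D = -0.018976-0.059883i
d^2_{-1,-1}: k∈[0..1] ⇒ +0.010656 -0.277721 = -0.267065;  D = -0.015290-0.266627i
d^2_{0,-1}: k∈[0..1] ⇒ -0.076935 +0.668345 = +0.591409;  D = +0.113035-0.580507i
d^2_{1,-1}: k∈[0..1] ⇒ +0.277721 -0.804196 = -0.526475;  D = +0.225153-0.475901i
d^2_{2,-1}: single k=0 term ⇒ -0.545701;  D = -0.347988+0.420350i
Y_2^{m'}(θ=3.0021,φ=4.0177) and Σ D·Y over m':
  (-0.0190-0.0599i)·(-0.0013-0.0073i)  (-0.0153-0.2666i)·(+0.0681-0.0817i)  (+0.1130-0.5805i)·(+0.6125+0.0000i)  (+0.2252-0.4759i)·(-0.0681-0.0817i)  (-0.3480+0.4203i)·(-0.0013+0.0073i)
Y_2^-1(R⁻¹ n̂) = -0.010853-0.361358i

Re=-0.0109 Im=-0.3614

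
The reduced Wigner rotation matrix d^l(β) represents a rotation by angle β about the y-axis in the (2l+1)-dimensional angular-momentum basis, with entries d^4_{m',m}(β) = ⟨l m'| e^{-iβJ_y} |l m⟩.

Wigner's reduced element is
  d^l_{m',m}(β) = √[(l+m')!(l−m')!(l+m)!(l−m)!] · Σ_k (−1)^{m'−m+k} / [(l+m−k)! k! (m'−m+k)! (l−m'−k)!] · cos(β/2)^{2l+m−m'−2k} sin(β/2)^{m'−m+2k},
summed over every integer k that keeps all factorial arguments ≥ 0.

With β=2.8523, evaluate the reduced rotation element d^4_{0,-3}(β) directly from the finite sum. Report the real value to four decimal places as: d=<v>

d=0.0329

d^4_{0,-3}(β=2.8523) via Wigner's sum:
c=cos(2.8523/2)=0.144142, s=sin(2.8523/2)=0.989557; N=√[24·24·1·5040]=1703.830978
k: max(0,(-3)−(0))=0 … min(4+(-3),4−(0))=1
  k=0: (−1)^3·1703.8310/(144)·0.1441^5·0.9896^3 = -0.000713
  k=1: (−1)^4·1703.8310/(144)·0.1441^3·0.9896^5 = +0.033624
d^4_{0,-3}(2.8523) = -0.000713 +0.033624 = +0.032910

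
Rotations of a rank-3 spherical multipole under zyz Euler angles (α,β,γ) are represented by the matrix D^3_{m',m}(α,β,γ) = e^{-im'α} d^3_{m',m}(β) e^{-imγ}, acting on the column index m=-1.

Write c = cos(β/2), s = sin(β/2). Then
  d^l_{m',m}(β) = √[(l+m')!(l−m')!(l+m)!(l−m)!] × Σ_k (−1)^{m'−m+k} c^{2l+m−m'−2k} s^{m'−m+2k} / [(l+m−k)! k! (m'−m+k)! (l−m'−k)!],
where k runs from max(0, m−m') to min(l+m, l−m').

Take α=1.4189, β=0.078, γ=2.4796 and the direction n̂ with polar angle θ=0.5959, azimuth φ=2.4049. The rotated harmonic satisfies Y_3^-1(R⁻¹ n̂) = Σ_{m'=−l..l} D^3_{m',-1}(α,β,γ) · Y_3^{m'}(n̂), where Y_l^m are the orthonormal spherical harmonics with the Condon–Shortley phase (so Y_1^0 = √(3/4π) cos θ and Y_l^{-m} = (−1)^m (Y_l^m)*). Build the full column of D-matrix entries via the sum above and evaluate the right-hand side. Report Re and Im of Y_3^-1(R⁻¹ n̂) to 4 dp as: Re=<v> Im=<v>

Re=0.0799 Im=0.4375

Need the full column D^3_{m',-1} for m'=−3..3 at α=1.4189, β=0.078, γ=2.4796.
cos(β/2)=0.999240, sin(β/2)=0.038990
d^3_{-3,-1}: single k=2 term ⇒ +0.005870;  D = +0.005278+0.002570i
d^3_{-2,-1}: k∈[1..2] ⇒ +0.122830 -0.000374 = +0.122455;  D = +0.069649-0.100719i
d^3_{-1,-1}: k∈[0..2] ⇒ +0.995446 -0.012125 +0.000014 = +0.983335;  D = -0.714848-0.675233i
d^3_{0,-1}: k∈[0..2] ⇒ -0.134553 +0.000615 -0.000000 = -0.133939;  D = +0.105647-0.082331i
d^3_{1,-1}: k∈[0..2] ⇒ +0.009094 -0.000018 +0.000000 = +0.009075;  D = +0.004431+0.007920i
d^3_{2,-1}: k∈[0..1] ⇒ -0.000374 +0.000000 = -0.000374;  D = -0.000350+0.000131i
d^3_{3,-1}: single k=0 term ⇒ +0.000009;  D = -0.000002-0.000009i
Y_3^{m'}(θ=0.5959,φ=2.4049) and Σ D·Y over m':
  (+0.0053+0.0026i)·(+0.0440-0.0592i)  (+0.0696-0.1007i)·(+0.0259+0.2652i)  (-0.7148-0.6752i)·(-0.3258-0.2955i)  (+0.1056-0.0823i)·(+0.1313+0.0000i)  (+0.0044+0.0079i)·(+0.3258-0.2955i)  (-0.0004+0.0001i)·(+0.0259-0.2652i)  (-0.0000-0.0000i)·(-0.0440-0.0592i)
Y_3^-1(R⁻¹ n̂) = +0.079930+0.437459i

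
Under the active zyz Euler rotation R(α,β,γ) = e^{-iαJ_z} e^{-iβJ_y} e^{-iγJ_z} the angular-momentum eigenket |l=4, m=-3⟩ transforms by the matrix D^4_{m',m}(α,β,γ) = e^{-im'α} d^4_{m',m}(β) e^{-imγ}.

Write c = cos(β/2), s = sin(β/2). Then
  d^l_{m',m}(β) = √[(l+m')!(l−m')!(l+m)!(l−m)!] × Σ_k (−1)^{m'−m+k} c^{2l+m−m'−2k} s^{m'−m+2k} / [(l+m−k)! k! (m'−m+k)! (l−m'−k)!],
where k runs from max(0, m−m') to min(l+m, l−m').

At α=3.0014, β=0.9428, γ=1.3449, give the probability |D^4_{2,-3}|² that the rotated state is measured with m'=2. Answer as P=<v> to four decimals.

P=0.0196

D^4_{2,-3}(3.0014,0.9428,1.3449) = e^{-i·2·3.0014}·d^4_{2,-3}(0.9428)·e^{-i·-3·1.3449}. Compute d first:
With c≡cos(β/2)=0.890933 and s≡sin(β/2)=0.454134, N=[720·2·1·5040]^{1/2}=2693.993318
Admissible k: 0..1 (factorial args all ≥0)
  k=0: (−1)^5·2693.9933/(240)·0.8909^3·0.4541^5 = -0.153335
  k=1: (−1)^6·2693.9933/(720)·0.8909^1·0.4541^7 = +0.013280
d^4_{2,-3}(0.9428) = -0.153335 +0.013280 = -0.140055
|D^4_{2,-3}|² = |d^4_{2,-3}(β)|² = (-0.140055)² = 0.019615 (the z-rotation phases have unit modulus)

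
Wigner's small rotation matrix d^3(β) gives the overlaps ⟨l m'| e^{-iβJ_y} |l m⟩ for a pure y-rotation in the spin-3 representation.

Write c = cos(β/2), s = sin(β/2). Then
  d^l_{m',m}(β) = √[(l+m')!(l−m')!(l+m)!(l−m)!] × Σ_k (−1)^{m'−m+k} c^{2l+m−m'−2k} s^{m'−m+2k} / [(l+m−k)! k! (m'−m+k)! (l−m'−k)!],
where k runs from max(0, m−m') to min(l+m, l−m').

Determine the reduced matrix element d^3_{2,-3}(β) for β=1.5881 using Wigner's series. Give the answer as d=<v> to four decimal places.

d^3_{2,-3}(β=1.5881) via Wigner's sum:
c=cos(1.5881/2)=0.700963, s=sin(1.5881/2)=0.713198; N=√[120·1·1·720]=293.938769
The bounds max(0,m−m')=0 and min(l+m,l−m')=0 give 1 term
  k=0: (−1)^5·293.9388/(120)·0.7010^1·0.7132^5 = -0.316826
d^3_{2,-3}(1.5881) = -0.316826

d=-0.3168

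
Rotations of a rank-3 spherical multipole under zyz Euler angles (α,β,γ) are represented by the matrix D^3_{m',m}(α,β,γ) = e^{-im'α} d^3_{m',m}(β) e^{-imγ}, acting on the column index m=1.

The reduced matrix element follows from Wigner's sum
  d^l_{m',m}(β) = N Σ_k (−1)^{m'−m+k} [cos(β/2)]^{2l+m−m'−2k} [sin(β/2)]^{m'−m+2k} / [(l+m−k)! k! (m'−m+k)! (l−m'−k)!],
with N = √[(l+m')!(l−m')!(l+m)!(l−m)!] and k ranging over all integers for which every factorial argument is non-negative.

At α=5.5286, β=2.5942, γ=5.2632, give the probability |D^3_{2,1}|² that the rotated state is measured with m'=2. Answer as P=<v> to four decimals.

Split into d^3_{2,1}(β=2.5942) × two z-phases.
Half-angle: c=0.270292, s=0.962778. N=√(120·1·24·2)=75.894664
Admissible k: 0..1 (factorial args all ≥0)
  k=0: (−1)^1·75.8947/(24)·0.2703^5·0.9628^1 = -0.004392
  k=1: (−1)^2·75.8947/(12)·0.2703^3·0.9628^3 = +0.111457
d^3_{2,1}(2.5942) = -0.004392 +0.111457 = +0.107065
|D^3_{2,1}|² = |d^3_{2,1}(β)|² = (+0.107065)² = 0.011463 (the z-rotation phases have unit modulus)

P=0.0115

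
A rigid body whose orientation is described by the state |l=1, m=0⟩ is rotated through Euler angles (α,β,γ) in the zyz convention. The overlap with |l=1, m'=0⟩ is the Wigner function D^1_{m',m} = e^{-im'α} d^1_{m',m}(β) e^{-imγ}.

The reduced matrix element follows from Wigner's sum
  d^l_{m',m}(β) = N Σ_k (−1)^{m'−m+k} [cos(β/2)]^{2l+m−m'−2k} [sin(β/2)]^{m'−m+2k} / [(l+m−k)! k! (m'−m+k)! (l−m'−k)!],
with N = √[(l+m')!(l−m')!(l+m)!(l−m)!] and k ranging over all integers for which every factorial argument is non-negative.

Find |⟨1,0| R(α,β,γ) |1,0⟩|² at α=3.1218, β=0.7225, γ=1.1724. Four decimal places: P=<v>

P=0.5627

First d^1_{0,0}(β=0.7225), then the phase factors e^{-i(0)α} and e^{-i(0)γ}:
With c≡cos(β/2)=0.935456 and s≡sin(β/2)=0.353444, N=[1·1·1·1]^{1/2}=1.000000
k: max(0,(0)−(0))=0 … min(1+(0),1−(0))=1
  k=0: (−1)^0·1.0000/(1)·0.9355^2·0.3534^0 = +0.875077
  k=1: (−1)^1·1.0000/(1)·0.9355^0·0.3534^2 = -0.124923
d^1_{0,0}(0.7225) = +0.875077 -0.124923 = +0.750155
|D^1_{0,0}|² = |d^1_{0,0}(β)|² = (+0.750155)² = 0.562732 (the z-rotation phases have unit modulus)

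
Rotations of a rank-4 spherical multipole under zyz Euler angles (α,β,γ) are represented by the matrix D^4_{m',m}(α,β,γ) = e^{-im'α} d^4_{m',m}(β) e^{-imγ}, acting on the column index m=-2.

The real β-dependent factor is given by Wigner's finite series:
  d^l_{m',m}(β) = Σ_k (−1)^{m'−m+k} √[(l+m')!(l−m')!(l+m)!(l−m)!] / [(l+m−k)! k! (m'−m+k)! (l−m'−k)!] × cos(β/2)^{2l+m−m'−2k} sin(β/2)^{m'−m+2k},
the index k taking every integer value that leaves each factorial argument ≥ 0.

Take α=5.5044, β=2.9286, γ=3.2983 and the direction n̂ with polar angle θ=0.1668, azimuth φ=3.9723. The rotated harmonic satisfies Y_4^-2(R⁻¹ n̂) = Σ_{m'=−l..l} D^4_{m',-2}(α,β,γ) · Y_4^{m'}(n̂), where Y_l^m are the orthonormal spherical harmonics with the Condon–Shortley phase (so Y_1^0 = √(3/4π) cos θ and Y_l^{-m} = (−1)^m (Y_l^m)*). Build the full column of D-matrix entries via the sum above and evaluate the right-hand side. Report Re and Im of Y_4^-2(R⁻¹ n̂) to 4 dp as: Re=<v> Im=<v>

Re=0.0727 Im=-0.1138

Need the full column D^4_{m',-2} for m'=−4..4 at α=5.5044, β=2.9286, γ=3.2983.
cos(β/2)=0.106295, sin(β/2)=0.994335
d^4_{-4,-2}: single k=2 term ⇒ +0.000008;  D = -0.000007-0.000003i
d^4_{-3,-2}: k∈[1..2] ⇒ +0.000001 -0.000150 = -0.000149;  D = +0.000065+0.000134i
d^4_{-2,-2}: k∈[0..2] ⇒ +0.000000 -0.000017 +0.001872 = +0.001855;  D = +0.000595-0.001757i
d^4_{-1,-2}: k∈[0..2] ⇒ -0.000001 +0.000283 -0.016509 = -0.016227;  D = -0.014501+0.007282i
d^4_{0,-2}: k∈[0..2] ⇒ +0.000014 -0.003157 +0.103596 = +0.100453;  D = +0.095559+0.030970i
d^4_{1,-2}: k∈[0..2] ⇒ -0.000189 +0.024763 -0.433389 = -0.408814;  D = -0.188273-0.362881i
d^4_{2,-2}: k∈[0..2] ⇒ +0.001872 -0.131040 +0.955566 = +0.826398;  D = -0.244366+0.789442i
d^4_{3,-2}: k∈[0..1] ⇒ -0.013104 +0.382213 = +0.369109;  D = -0.325360+0.174306i
d^4_{4,-2}: single k=0 term ⇒ +0.057783;  D = -0.055420-0.016355i
Y_4^{m'}(θ=0.1668,φ=3.9723) and Σ D·Y over m':
  (-0.0000-0.0000i)·(-0.0003+0.0001i)  (+0.0001+0.0001i)·(+0.0045+0.0034i)  (+0.0006-0.0018i)·(-0.0048-0.0533i)  (-0.0145+0.0073i)·(-0.1989+0.2177i)  (+0.0956+0.0310i)·(+0.7325+0.0000i)  (-0.1883-0.3629i)·(+0.1989+0.2177i)  (-0.2444+0.7894i)·(-0.0048+0.0533i)  (-0.3254+0.1743i)·(-0.0045+0.0034i)  (-0.0554-0.0164i)·(-0.0003-0.0001i)
Y_4^-2(R⁻¹ n̂) = +0.072740-0.113841i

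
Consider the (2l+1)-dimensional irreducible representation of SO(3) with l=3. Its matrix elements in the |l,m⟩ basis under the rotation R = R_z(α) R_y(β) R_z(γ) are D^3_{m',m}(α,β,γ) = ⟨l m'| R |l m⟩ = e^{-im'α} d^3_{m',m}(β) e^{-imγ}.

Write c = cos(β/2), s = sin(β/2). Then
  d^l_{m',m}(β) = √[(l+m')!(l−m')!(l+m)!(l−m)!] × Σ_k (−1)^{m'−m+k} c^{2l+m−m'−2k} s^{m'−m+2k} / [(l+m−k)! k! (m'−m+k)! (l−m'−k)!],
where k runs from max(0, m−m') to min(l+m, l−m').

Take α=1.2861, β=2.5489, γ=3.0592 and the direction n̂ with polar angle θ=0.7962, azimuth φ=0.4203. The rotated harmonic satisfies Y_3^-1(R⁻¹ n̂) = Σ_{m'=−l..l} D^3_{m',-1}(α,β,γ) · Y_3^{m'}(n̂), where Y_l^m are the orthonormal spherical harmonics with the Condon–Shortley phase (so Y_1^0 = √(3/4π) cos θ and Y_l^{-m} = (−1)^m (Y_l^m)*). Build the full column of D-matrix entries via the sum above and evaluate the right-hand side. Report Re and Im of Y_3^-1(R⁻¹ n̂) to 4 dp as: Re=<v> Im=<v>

Need the full column D^3_{m',-1} for m'=−3..3 at α=1.2861, β=2.5489, γ=3.0592.
cos(β/2)=0.292028, sin(β/2)=0.956410
d^3_{-3,-1}: single k=2 term ⇒ +0.025765;  D = +0.020753+0.015269i
d^3_{-2,-1}: k∈[1..2] ⇒ +0.006423 -0.137795 = -0.131372;  D = -0.104441+0.079691i
d^3_{-1,-1}: k∈[0..2] ⇒ +0.000620 -0.053220 +0.428130 = +0.375530;  D = -0.134778-0.350511i
d^3_{0,-1}: k∈[0..2] ⇒ -0.007036 +0.226421 -0.809534 = -0.590149;  D = +0.588147-0.048569i
d^3_{1,-1}: k∈[0..2] ⇒ +0.039915 -0.570840 +0.765357 = +0.234432;  D = -0.047104+0.229651i
d^3_{2,-1}: k∈[0..1] ⇒ -0.137795 +0.739000 = +0.601204;  D = +0.531309+0.281350i
d^3_{3,-1}: single k=0 term ⇒ +0.276357;  D = +0.192718-0.198073i
Y_3^{m'}(θ=0.7962,φ=0.4203) and Σ D·Y over m':
  (+0.0208+0.0153i)·(+0.0465-0.1451i)  (-0.1044+0.0797i)·(+0.2435-0.2720i)  (-0.1348-0.3505i)·(+0.3049-0.1363i)  (+0.5881-0.0486i)·(-0.1446+0.0000i)  (-0.0471+0.2297i)·(-0.3049-0.1363i)  (+0.5313+0.2813i)·(+0.2435+0.2720i)  (+0.1927-0.1981i)·(-0.0465-0.1451i)
Y_3^-1(R⁻¹ n̂) = -0.113654+0.094721i

Re=-0.1137 Im=0.0947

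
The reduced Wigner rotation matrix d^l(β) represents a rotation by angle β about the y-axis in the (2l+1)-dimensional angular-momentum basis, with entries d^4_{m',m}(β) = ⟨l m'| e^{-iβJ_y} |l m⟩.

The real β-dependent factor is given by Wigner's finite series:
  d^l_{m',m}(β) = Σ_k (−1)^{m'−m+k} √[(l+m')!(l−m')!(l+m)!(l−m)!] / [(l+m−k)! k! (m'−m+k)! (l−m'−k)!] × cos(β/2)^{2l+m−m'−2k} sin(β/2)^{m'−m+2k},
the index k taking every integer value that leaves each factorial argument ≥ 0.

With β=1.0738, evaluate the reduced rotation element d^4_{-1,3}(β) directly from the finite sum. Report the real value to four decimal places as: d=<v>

d^4_{-1,3}(β=1.0738) via Wigner's sum:
c=cos(1.0738/2)=0.859298, s=sin(1.0738/2)=0.511475; N=√[6·120·5040·1]=1904.940944
Admissible k: 4..5 (factorial args all ≥0)
  k=4: (−1)^0·1904.9409/(144)·0.8593^4·0.5115^4 = +0.493618
  k=5: (−1)^1·1904.9409/(240)·0.8593^2·0.5115^6 = -0.104931
d^4_{-1,3}(1.0738) = +0.493618 -0.104931 = +0.388688

d=0.3887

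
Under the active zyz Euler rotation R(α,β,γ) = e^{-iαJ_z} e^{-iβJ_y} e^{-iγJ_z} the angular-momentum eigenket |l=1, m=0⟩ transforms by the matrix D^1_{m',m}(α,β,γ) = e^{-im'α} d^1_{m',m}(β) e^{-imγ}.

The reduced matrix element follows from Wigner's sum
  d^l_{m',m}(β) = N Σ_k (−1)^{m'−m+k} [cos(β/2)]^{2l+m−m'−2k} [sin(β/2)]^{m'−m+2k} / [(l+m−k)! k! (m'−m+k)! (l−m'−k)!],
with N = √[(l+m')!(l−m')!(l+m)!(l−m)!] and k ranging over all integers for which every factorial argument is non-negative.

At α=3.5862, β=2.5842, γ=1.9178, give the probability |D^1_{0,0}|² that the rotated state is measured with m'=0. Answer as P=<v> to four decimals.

First d^1_{0,0}(β=2.5842), then the phase factors e^{-i(0)α} and e^{-i(0)γ}:
c=cos(2.5842/2)=0.275103, s=sin(2.5842/2)=0.961415; N=√[1·1·1·1]=1.000000
k∈{0,1} keeps every argument non-negative
  k=0: (−1)^0·1.0000/(1)·0.2751^2·0.9614^0 = +0.075681
  k=1: (−1)^1·1.0000/(1)·0.2751^0·0.9614^2 = -0.924319
d^1_{0,0}(2.5842) = +0.075681 -0.924319 = -0.848637
|D^1_{0,0}|² = |d^1_{0,0}(β)|² = (-0.848637)² = 0.720185 (the z-rotation phases have unit modulus)

P=0.7202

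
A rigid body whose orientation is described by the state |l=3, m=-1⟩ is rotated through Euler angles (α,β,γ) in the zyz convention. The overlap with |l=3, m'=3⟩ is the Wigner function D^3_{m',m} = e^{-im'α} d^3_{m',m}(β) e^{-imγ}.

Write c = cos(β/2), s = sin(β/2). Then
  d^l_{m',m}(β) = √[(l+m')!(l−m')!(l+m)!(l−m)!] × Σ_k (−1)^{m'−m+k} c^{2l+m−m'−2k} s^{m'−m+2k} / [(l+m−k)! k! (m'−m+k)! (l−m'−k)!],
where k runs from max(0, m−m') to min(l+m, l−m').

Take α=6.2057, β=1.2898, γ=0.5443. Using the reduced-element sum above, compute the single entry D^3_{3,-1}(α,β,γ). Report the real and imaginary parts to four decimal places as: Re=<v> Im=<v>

Re=0.2303 Im=0.2264

First d^3_{3,-1}(β=1.2898), then the phase factors e^{-i(3)α} and e^{-i(-1)γ}:
Half-angle: c=0.799160, s=0.601119. N=√(720·1·2·24)=185.903201
k∈{0} keeps every argument non-negative
  k=0: (−1)^4·185.9032/(48)·0.7992^2·0.6011^4 = +0.322963
d^3_{3,-1}(1.2898) = +0.322963
D = (+0.973104+0.230368i)·(+0.322963)·(+0.855490+0.517819i) = +0.230335+0.226388i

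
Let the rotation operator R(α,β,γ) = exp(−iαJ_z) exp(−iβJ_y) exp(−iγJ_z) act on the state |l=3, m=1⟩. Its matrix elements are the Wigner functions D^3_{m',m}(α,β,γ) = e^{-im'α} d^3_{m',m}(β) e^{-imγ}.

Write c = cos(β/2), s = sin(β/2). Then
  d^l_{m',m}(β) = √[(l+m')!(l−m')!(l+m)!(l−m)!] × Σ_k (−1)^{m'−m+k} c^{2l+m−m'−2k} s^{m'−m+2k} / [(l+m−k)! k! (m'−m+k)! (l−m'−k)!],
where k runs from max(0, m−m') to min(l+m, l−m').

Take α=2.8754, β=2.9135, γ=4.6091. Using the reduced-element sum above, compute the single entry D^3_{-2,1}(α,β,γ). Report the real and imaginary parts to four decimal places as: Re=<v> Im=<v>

D^3_{-2,1}(2.8754,2.9135,4.6091) = e^{-i·-2·2.8754}·d^3_{-2,1}(2.9135)·e^{-i·1·4.6091}. Compute d first:
c=cos(2.9135/2)=0.113799, s=sin(2.9135/2)=0.993504; N=√[1·120·24·2]=75.894664
The bounds max(0,m−m')=3 and min(l+m,l−m')=4 give 2 terms
  k=3: (−1)^0·75.8947/(12)·0.1138^3·0.9935^3 = +0.009140
  k=4: (−1)^1·75.8947/(24)·0.1138^1·0.9935^5 = -0.348327
d^3_{-2,1}(2.9135) = +0.009140 -0.348327 = -0.339187
Attach z-rotation phases: D = e^{-i(-2)(2.8754)}·(-0.339187)·e^{-i(1)(4.6091)} = -0.141118-0.308437i

Re=-0.1411 Im=-0.3084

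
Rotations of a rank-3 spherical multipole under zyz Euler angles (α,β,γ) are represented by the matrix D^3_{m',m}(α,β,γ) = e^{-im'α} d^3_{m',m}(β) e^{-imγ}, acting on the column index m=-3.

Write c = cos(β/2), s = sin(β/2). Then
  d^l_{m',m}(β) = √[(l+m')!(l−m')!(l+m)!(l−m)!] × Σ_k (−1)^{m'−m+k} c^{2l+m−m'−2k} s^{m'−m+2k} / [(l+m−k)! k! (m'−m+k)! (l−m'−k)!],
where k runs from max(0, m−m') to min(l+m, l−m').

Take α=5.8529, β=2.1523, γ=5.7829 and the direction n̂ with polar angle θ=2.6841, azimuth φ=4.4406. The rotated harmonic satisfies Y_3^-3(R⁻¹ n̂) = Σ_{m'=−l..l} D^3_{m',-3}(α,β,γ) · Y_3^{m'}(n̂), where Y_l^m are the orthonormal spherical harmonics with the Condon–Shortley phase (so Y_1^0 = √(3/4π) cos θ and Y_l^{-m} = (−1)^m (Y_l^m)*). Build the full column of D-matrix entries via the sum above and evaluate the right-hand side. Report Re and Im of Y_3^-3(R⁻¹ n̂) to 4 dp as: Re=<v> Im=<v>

Re=0.2397 Im=0.0360

Need the full column D^3_{m',-3} for m'=−3..3 at α=5.8529, β=2.1523, γ=5.7829.
cos(β/2)=0.474720, sin(β/2)=0.880137
d^3_{-3,-3}: single k=0 term ⇒ +0.011445;  D = -0.010752-0.003923i
d^3_{-2,-3}: single k=0 term ⇒ -0.051977;  D = +0.036945+0.036561i
d^3_{-1,-3}: single k=0 term ⇒ +0.152369;  D = -0.053725-0.142583i
d^3_{0,-3}: single k=0 term ⇒ -0.326196;  D = -0.022796+0.325399i
d^3_{1,-3}: single k=0 term ⇒ +0.523747;  D = +0.251202-0.459575i
d^3_{2,-3}: single k=0 term ⇒ -0.614135;  D = -0.492491+0.366899i
d^3_{3,-3}: single k=0 term ⇒ +0.464837;  D = +0.454625-0.096900i
Y_3^{m'}(θ=2.6841,φ=4.4406) and Σ D·Y over m':
  (-0.0108-0.0039i)·(+0.0262-0.0247i)  (+0.0369+0.0366i)·(+0.1531+0.0925i)  (-0.0537-0.1426i)·(-0.1159+0.4159i)  (-0.0228+0.3254i)·(-0.3430+0.0000i)  (+0.2512-0.4596i)·(+0.1159+0.4159i)  (-0.4925+0.3669i)·(+0.1531-0.0925i)  (+0.4546-0.0969i)·(-0.0262-0.0247i)
Y_3^-3(R⁻¹ n̂) = +0.239749+0.036021i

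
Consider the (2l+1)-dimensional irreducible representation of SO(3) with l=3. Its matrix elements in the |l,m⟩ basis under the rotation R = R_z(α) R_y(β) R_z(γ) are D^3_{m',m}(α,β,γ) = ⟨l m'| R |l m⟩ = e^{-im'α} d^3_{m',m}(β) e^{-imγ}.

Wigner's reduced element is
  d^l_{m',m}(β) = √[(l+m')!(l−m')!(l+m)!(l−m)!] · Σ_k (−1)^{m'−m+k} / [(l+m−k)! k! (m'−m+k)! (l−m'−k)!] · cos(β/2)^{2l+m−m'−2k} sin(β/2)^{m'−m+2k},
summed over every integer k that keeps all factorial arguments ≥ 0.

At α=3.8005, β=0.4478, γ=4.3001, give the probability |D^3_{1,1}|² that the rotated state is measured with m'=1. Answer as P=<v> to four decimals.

P=0.2670

D^3_{1,1}(3.8005,0.4478,4.3001) = e^{-i·1·3.8005}·d^3_{1,1}(0.4478)·e^{-i·1·4.3001}. Compute d first:
With c≡cos(β/2)=0.975039 and s≡sin(β/2)=0.222034, N=[24·2·24·2]^{1/2}=48.000000
k∈{0,1,2} keeps every argument non-negative
  k=0: (−1)^0·48.0000/(48)·0.9750^6·0.2220^0 = +0.859274
  k=1: (−1)^1·48.0000/(6)·0.9750^4·0.2220^2 = -0.356465
  k=2: (−1)^2·48.0000/(8)·0.9750^2·0.2220^4 = +0.013863
d^3_{1,1}(0.4478) = +0.859274 -0.356465 +0.013863 = +0.516673
|D^3_{1,1}|² = |d^3_{1,1}(β)|² = (+0.516673)² = 0.266951 (the z-rotation phases have unit modulus)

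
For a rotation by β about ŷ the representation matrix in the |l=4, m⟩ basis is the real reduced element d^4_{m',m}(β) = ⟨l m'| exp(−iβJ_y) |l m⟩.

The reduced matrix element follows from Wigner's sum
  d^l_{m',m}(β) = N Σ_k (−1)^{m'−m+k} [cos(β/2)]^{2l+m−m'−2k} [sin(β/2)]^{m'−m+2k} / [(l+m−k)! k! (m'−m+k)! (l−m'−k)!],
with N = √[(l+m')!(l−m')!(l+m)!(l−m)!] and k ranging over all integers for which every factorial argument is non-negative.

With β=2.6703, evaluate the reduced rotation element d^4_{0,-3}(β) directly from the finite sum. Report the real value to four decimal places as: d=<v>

d^4_{0,-3}(β=2.6703) via Wigner's sum:
With c≡cos(β/2)=0.233471 and s≡sin(β/2)=0.972364, N=[24·24·1·5040]^{1/2}=1703.830978
k: max(0,(-3)−(0))=0 … min(4+(-3),4−(0))=1
  k=0: (−1)^3·1703.8310/(144)·0.2335^5·0.9724^3 = -0.007546
  k=1: (−1)^4·1703.8310/(144)·0.2335^3·0.9724^5 = +0.130891
d^4_{0,-3}(2.6703) = -0.007546 +0.130891 = +0.123345

d=0.1233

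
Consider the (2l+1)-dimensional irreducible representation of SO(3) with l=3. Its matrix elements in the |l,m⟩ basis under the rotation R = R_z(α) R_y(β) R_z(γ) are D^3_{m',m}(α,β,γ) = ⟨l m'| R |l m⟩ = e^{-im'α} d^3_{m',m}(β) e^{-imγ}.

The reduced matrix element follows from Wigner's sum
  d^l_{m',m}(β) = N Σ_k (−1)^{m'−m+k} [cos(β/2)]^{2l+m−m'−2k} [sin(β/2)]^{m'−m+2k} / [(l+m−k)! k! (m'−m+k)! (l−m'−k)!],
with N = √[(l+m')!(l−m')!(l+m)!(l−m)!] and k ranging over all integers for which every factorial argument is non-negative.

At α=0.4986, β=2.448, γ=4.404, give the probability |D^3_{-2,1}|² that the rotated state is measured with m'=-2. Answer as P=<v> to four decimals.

P=0.3413

Split into d^3_{-2,1}(β=2.448) × two z-phases.
Half-angle: c=0.339887, s=0.940466. N=√(1·120·24·2)=75.894664
k: max(0,(1)−(-2))=3 … min(3+(1),3−(-2))=4
  k=3: (−1)^0·75.8947/(12)·0.3399^3·0.9405^3 = +0.206568
  k=4: (−1)^1·75.8947/(24)·0.3399^1·0.9405^5 = -0.790771
d^3_{-2,1}(2.448) = +0.206568 -0.790771 = -0.584203
|D^3_{-2,1}|² = |d^3_{-2,1}(β)|² = (-0.584203)² = 0.341293 (the z-rotation phases have unit modulus)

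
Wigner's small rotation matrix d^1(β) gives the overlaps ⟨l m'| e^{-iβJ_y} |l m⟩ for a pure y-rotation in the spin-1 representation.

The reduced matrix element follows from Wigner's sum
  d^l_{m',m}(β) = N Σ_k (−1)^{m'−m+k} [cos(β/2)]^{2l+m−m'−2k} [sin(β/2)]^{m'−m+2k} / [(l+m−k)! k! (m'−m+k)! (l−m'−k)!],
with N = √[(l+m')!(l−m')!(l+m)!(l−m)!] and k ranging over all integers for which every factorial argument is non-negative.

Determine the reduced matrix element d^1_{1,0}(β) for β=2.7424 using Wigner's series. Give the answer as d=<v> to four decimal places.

d=-0.2748

d^1_{1,0}(β=2.7424) via Wigner's sum:
c=cos(2.7424/2)=0.198274, s=sin(2.7424/2)=0.980147; N=√[2·1·1·1]=1.414214
k∈{0} keeps every argument non-negative
  k=0: (−1)^1·1.4142/(1)·0.1983^1·0.9801^1 = -0.274834
d^1_{1,0}(2.7424) = -0.274834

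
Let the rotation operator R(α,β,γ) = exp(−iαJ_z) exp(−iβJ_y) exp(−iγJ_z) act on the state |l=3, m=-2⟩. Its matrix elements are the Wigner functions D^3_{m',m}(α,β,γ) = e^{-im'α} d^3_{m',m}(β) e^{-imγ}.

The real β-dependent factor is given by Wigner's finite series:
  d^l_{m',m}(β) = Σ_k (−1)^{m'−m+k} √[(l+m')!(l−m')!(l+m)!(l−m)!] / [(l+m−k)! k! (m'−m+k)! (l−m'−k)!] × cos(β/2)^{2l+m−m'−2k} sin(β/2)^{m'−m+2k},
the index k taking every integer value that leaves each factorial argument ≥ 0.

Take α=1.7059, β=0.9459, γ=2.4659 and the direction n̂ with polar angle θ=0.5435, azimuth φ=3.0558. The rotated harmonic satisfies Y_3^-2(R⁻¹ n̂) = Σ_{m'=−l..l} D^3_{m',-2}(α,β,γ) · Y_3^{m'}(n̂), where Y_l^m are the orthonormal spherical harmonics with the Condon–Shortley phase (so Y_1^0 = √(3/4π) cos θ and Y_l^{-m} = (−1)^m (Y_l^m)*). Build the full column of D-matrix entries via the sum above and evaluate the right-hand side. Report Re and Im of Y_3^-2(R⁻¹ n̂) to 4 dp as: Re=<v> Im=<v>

Re=0.3929 Im=0.0010

Need the full column D^3_{m',-2} for m'=−3..3 at α=1.7059, β=0.9459, γ=2.4659.
cos(β/2)=0.890228, sin(β/2)=0.455514
d^3_{-3,-2}: single k=1 term ⇒ +0.623857;  D = -0.506026-0.364876i
d^3_{-2,-2}: k∈[0..1] ⇒ +0.497747 -0.651598 = -0.153851;  D = +0.072355-0.135776i
d^3_{-1,-2}: k∈[0..1] ⇒ -0.805396 +0.421736 = -0.383660;  D = -0.359802-0.133182i
d^3_{0,-2}: k∈[0..1] ⇒ +0.713790 -0.186884 = +0.526906;  D = +0.114684-0.514274i
d^3_{1,-2}: k∈[0..1] ⇒ -0.421736 +0.055209 = -0.366527;  D = +0.365225+0.030864i
d^3_{2,-2}: k∈[0..1] ⇒ +0.170601 -0.008933 = +0.161668;  D = +0.008209+0.161459i
d^3_{3,-2}: single k=0 term ⇒ -0.042765;  D = -0.042028+0.007904i
Y_3^{m'}(θ=0.5435,φ=3.0558) and Σ D·Y over m':
  (-0.5060-0.3649i)·(-0.0558-0.0147i)  (+0.0724-0.1358i)·(+0.2305+0.0399i)  (-0.3598-0.1332i)·(-0.4434-0.0381i)  (+0.1147-0.5143i)·(+0.2117+0.0000i)  (+0.3652+0.0309i)·(+0.4434-0.0381i)  (+0.0082+0.1615i)·(+0.2305-0.0399i)  (-0.0420+0.0079i)·(+0.0558-0.0147i)
Y_3^-2(R⁻¹ n̂) = +0.392945+0.000982i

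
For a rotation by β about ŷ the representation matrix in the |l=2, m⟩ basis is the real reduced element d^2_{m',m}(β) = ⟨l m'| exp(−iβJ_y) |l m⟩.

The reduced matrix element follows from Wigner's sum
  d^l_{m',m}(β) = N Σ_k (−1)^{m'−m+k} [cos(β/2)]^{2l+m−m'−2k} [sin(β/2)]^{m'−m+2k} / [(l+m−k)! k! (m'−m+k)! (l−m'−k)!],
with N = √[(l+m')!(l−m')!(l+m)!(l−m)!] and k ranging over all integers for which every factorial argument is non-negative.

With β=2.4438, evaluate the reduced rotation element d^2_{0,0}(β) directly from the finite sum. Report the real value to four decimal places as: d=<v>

d=0.3807

d^2_{0,0}(β=2.4438) via Wigner's sum:
Half-angle: c=0.341861, s=0.939751. N=√(2·2·2·2)=4.000000
k∈{0,1,2} keeps every argument non-negative
  k=0: (−1)^0·4.0000/(4)·0.3419^4·0.9398^0 = +0.013658
  k=1: (−1)^1·4.0000/(1)·0.3419^2·0.9398^2 = -0.412842
  k=2: (−1)^2·4.0000/(4)·0.3419^0·0.9398^4 = +0.779921
d^2_{0,0}(2.4438) = +0.013658 -0.412842 +0.779921 = +0.380737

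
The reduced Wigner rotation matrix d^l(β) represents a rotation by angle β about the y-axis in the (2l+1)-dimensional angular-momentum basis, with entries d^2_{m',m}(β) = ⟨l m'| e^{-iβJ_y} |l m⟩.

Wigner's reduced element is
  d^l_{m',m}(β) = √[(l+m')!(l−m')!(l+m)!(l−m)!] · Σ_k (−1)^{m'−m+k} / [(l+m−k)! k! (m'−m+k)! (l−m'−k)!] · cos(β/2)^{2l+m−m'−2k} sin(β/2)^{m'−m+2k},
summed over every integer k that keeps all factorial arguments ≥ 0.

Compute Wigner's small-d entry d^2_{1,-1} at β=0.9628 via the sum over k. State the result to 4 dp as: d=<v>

d^2_{1,-1}(β=0.9628) via Wigner's sum:
Half-angle: c=0.886348, s=0.463021. N=√(6·1·1·6)=6.000000
The bounds max(0,m−m')=0 and min(l+m,l−m')=1 give 2 terms
  k=0: (−1)^2·6.0000/(2)·0.8863^2·0.4630^2 = +0.505277
  k=1: (−1)^3·6.0000/(6)·0.8863^0·0.4630^4 = -0.045962
d^2_{1,-1}(0.9628) = +0.505277 -0.045962 = +0.459315

d=0.4593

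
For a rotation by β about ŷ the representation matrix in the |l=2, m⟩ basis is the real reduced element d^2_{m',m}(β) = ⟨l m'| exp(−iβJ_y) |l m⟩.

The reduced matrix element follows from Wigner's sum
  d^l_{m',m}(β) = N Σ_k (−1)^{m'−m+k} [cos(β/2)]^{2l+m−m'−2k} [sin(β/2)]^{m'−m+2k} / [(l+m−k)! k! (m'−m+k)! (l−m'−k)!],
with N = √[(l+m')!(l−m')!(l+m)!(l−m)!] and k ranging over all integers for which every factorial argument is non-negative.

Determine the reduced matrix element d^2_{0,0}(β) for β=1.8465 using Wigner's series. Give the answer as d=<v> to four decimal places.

d=-0.3888

d^2_{0,0}(β=1.8465) via Wigner's sum:
c=cos(1.8465/2)=0.603231, s=sin(1.8465/2)=0.797566; N=√[2·2·2·2]=4.000000
Admissible k: 0..2 (factorial args all ≥0)
  k=0: (−1)^0·4.0000/(4)·0.6032^4·0.7976^0 = +0.132414
  k=1: (−1)^1·4.0000/(1)·0.6032^2·0.7976^2 = -0.925894
  k=2: (−1)^2·4.0000/(4)·0.6032^0·0.7976^4 = +0.404639
d^2_{0,0}(1.8465) = +0.132414 -0.925894 +0.404639 = -0.388841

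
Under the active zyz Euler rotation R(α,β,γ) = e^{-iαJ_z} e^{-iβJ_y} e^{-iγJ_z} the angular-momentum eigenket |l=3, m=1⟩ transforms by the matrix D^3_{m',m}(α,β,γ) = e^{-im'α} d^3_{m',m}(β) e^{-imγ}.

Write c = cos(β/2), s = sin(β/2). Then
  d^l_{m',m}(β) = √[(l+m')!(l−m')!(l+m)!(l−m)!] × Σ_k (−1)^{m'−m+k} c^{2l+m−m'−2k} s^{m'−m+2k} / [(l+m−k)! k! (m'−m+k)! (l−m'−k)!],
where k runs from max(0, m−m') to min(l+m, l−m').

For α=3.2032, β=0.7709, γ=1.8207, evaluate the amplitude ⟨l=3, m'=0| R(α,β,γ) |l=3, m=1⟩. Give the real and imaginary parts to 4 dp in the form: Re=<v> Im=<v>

Re=-0.1173 Im=-0.4597

D^3_{0,1}(3.2032,0.7709,1.8207) = e^{-i·0·3.2032}·d^3_{0,1}(0.7709)·e^{-i·1·1.8207}. Compute d first:
With c≡cos(β/2)=0.926629 and s≡sin(β/2)=0.375976, N=[6·6·24·2]^{1/2}=41.569219
k∈{1,2,3} keeps every argument non-negative
  k=1: (−1)^0·41.5692/(12)·0.9266^5·0.3760^1 = +0.889777
  k=2: (−1)^1·41.5692/(4)·0.9266^3·0.3760^3 = -0.439451
  k=3: (−1)^2·41.5692/(12)·0.9266^1·0.3760^5 = +0.024116
d^3_{0,1}(0.7709) = +0.889777 -0.439451 +0.024116 = +0.474441
D = (+1.000000+0.000000i)·(+0.474441)·(-0.247311-0.968936i) = -0.117334-0.459703i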